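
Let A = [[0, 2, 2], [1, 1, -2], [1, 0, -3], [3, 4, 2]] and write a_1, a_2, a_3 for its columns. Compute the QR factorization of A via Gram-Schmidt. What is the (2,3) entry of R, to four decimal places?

r_{23} = 3.7143

q_1 = a_1/‖a_1‖ = (0, 1, 1, 3)/3.3166 = (0.0000, 0.3015, 0.3015, 0.9045).
r_{12} = q_1·a_2 = 3.9196.
u_2 = a_2 − 3.9196·q_1 = (2.0000, -0.1818, -1.1818, 0.4545).
‖u_2‖ = 2.3741, so q_2 = (0.8424, -0.0766, -0.4978, 0.1915).
r_{23} = q_2·a_3 = 3.7143.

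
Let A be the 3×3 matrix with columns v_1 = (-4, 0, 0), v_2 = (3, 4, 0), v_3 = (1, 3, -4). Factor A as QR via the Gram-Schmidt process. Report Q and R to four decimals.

Q = [[-1.0000, 0.0000, 0.0000], [0.0000, 1.0000, 0.0000], [0.0000, 0.0000, -1.0000]], R = [[4.0000, -3.0000, -1.0000], [0.0000, 4.0000, 3.0000], [0.0000, 0.0000, 4.0000]]

v_1 = (-4, 0, 0); ‖v_1‖ = 4.0000, so q_1 = (-1.0000, 0.0000, 0.0000).
q_1·v_2 = (-1.0000)·3 + 0.0000·4 + 0.0000·0 = -3.0000.
u_2 = v_2 + 3.0000·q_1 = (0.0000, 4.0000, 0.0000).
‖u_2‖ = 4.0000, so q_2 = (0.0000, 1.0000, 0.0000).
q_1·v_3 = (-1.0000)·1 + 0.0000·3 + 0.0000·(-4) = -1.0000; q_2·v_3 = 0.0000·1 + 1.0000·3 + 0.0000·(-4) = 3.0000.
u_3 = v_3 + 1.0000·q_1 − 3.0000·q_2 = (0.0000, 0.0000, -4.0000).
‖u_3‖ = 4.0000, so q_3 = (0.0000, 0.0000, -1.0000).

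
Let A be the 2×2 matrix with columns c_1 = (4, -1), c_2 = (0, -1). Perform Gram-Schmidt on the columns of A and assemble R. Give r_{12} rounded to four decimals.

c_1 = (4, -1); ‖c_1‖ = 4.1231, so q_1 = (0.9701, -0.2425).
r_{12} = q_1·c_2 = 0.2425.

r_{12} = 0.2425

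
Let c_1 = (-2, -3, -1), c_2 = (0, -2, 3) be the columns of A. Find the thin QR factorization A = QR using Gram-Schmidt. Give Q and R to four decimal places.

c_1 = (-2, -3, -1); ‖c_1‖ = 3.7417, so e_1 = (-0.5345, -0.8018, -0.2673).
e_1·c_2 = (-0.5345)·0 + (-0.8018)·(-2) + (-0.2673)·3 = 0.8018.
u_2 = c_2 − 0.8018·e_1 = (0.4286, -1.3571, 3.2143).
‖u_2‖ = 3.5153, so e_2 = (0.1219, -0.3861, 0.9144).

Q = [[-0.5345, 0.1219], [-0.8018, -0.3861], [-0.2673, 0.9144]], R = [[3.7417, 0.8018], [0.0000, 3.5153]]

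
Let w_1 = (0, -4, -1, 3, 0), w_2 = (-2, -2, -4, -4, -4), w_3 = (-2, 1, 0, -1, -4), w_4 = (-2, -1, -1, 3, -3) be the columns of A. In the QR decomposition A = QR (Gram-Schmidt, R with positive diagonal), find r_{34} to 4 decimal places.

w_1 = (0, -4, -1, 3, 0); ‖w_1‖ = 5.0990, so e_1 = (0.0000, -0.7845, -0.1961, 0.5883, 0.0000).
e_1·w_2 = 0.0000·(-2) + (-0.7845)·(-2) + (-0.1961)·(-4) + 0.5883·(-4) + 0.0000·(-4) = 0.0000.
u_2 = w_2 + 0.0000·e_1 = (-2.0000, -2.0000, -4.0000, -4.0000, -4.0000).
‖u_2‖ = 7.4833, so e_2 = (-0.2673, -0.2673, -0.5345, -0.5345, -0.5345).
e_1·w_3 = 0.0000·(-2) + (-0.7845)·1 + (-0.1961)·0 + 0.5883·(-1) + 0.0000·(-4) = -1.3728; e_2·w_3 = (-0.2673)·(-2) + (-0.2673)·1 + (-0.5345)·0 + (-0.5345)·(-1) + (-0.5345)·(-4) = 2.9399.
u_3 = w_3 + 1.3728·e_1 − 2.9399·e_2 = (-1.2143, 0.7088, 1.3022, 1.3791, -2.4286).
‖u_3‖ = 3.3871, so e_3 = (-0.3585, 0.2093, 0.3845, 0.4072, -0.7170).
r_{34} = e_3·w_4 = 3.4958.

r_{34} = 3.4958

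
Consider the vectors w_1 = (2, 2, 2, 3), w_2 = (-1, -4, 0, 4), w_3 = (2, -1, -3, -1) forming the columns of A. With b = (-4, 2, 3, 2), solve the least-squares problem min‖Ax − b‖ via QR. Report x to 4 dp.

e_1 = w_1/‖w_1‖ = (2, 2, 2, 3)/4.5826 = (0.4364, 0.4364, 0.4364, 0.6547).
r_{12} = e_1·w_2 = 0.4364.
u_2 = w_2 − 0.4364·e_1 = (-1.1905, -4.1905, -0.1905, 3.7143).
‖u_2‖ = 5.7280, so e_2 = (-0.2078, -0.7316, -0.0333, 0.6484).
r_{13} = e_1·w_3 = -1.5275; r_{23} = e_2·w_3 = -0.2328.
u_3 = w_3 + 1.5275·e_1 + 0.2328·e_2 = (2.6183, -0.5036, -2.3411, 0.1509).
‖u_3‖ = 3.5514, so e_3 = (0.7373, -0.1418, -0.6592, 0.0425).
Qᵀb = (1.7457, 0.5653, -5.1252).
Back-substitute: x_3 = -5.1252/3.5514 = -1.4432.
x_2 = (0.5653 + 0.2328·(-1.4432))/5.7280 = 0.0400.
x_1 = (1.7457 − 0.4364·0.0400 + 1.5275·(-1.4432))/4.5826 = -0.1039.

x = (-0.1039, 0.0400, -1.4432)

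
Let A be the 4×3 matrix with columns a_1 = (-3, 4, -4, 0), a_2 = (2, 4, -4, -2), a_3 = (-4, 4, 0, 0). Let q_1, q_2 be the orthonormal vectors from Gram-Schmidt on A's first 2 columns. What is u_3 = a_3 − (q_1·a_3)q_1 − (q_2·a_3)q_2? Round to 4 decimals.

q_1 = a_1/‖a_1‖ = (-3, 4, -4, 0)/6.4031 = (-0.4685, 0.6247, -0.6247, 0.0000).
r_{12} = q_1·a_2 = 4.0605.
u_2 = a_2 − 4.0605·q_1 = (3.9024, 1.4634, -1.4634, -2.0000).
‖u_2‖ = 4.8489, so q_2 = (0.8048, 0.3018, -0.3018, -0.4125).
r_{13} = q_1·a_3 = 4.3729; r_{23} = q_2·a_3 = -2.0120.
u_3 = a_3 − 4.3729·q_1 + 2.0120·q_2 = (-0.3320, 1.8755, 2.1245, -0.8299).

u_3 = (-0.3320, 1.8755, 2.1245, -0.8299)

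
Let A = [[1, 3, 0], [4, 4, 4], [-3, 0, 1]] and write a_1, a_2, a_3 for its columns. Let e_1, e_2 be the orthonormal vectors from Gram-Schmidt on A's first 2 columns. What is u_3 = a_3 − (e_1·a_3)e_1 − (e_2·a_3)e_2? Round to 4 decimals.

u_3 = (-1.8270, 1.3702, 1.2180)

a_1 = (1, 4, -3); ‖a_1‖ = 5.0990, so e_1 = (0.1961, 0.7845, -0.5883).
e_1·a_2 = 0.1961·3 + 0.7845·4 + (-0.5883)·0 = 3.7262.
u_2 = a_2 − 3.7262·e_1 = (2.2692, 1.0769, 2.1923).
‖u_2‖ = 3.3340, so e_2 = (0.6806, 0.3230, 0.6576).
e_1·a_3 = 0.1961·0 + 0.7845·4 + (-0.5883)·1 = 2.5495; e_2·a_3 = 0.6806·0 + 0.3230·4 + 0.6576·1 = 1.9496.
u_3 = a_3 − 2.5495·e_1 − 1.9496·e_2 = (-1.8270, 1.3702, 1.2180).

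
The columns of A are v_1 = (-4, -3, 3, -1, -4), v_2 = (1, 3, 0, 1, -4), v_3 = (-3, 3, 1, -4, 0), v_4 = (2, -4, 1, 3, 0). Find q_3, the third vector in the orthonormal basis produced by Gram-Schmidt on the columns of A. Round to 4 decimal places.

q_3 = (-0.3981, 0.5927, 0.0730, -0.6736, 0.1766)

v_1 = (-4, -3, 3, -1, -4); ‖v_1‖ = 7.1414, so q_1 = (-0.5601, -0.4201, 0.4201, -0.1400, -0.5601).
q_1·v_2 = (-0.5601)·1 + (-0.4201)·3 + 0.4201·0 + (-0.1400)·1 + (-0.5601)·(-4) = 0.2801.
u_2 = v_2 − 0.2801·q_1 = (1.1569, 3.1176, -0.1176, 1.0392, -3.8431).
‖u_2‖ = 5.1886, so q_2 = (0.2230, 0.6009, -0.0227, 0.2003, -0.7407).
q_1·v_3 = (-0.5601)·(-3) + (-0.4201)·3 + 0.4201·1 + (-0.1400)·(-4) + (-0.5601)·0 = 1.4003; q_2·v_3 = 0.2230·(-3) + 0.6009·3 + (-0.0227)·1 + 0.2003·(-4) + (-0.7407)·0 = 0.3099.
u_3 = v_3 − 1.4003·q_1 − 0.3099·q_2 = (-2.2848, 3.4020, 0.4188, -3.8660, 1.0138).
‖u_3‖ = 5.7396, so q_3 = (-0.3981, 0.5927, 0.0730, -0.6736, 0.1766).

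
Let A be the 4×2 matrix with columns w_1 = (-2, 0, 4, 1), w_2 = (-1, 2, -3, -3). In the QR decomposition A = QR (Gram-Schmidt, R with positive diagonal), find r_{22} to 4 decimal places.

r_{22} = 3.8668

w_1 = (-2, 0, 4, 1); ‖w_1‖ = 4.5826, so e_1 = (-0.4364, 0.0000, 0.8729, 0.2182).
e_1·w_2 = (-0.4364)·(-1) + 0.0000·2 + 0.8729·(-3) + 0.2182·(-3) = -2.8368.
u_2 = w_2 + 2.8368·e_1 = (-2.2381, 2.0000, -0.5238, -2.3810).
r_{22} = ‖u_2‖ = 3.8668.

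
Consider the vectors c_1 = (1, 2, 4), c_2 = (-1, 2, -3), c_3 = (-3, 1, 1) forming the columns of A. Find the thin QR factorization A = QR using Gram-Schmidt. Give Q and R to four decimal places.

c_1 = (1, 2, 4); ‖c_1‖ = 4.5826, so e_1 = (0.2182, 0.4364, 0.8729).
e_1·c_2 = 0.2182·(-1) + 0.4364·2 + 0.8729·(-3) = -1.9640.
u_2 = c_2 + 1.9640·e_1 = (-0.5714, 2.8571, -1.2857).
‖u_2‖ = 3.1848, so e_2 = (-0.1794, 0.8971, -0.4037).
e_1·c_3 = 0.2182·(-3) + 0.4364·1 + 0.8729·1 = 0.6547; e_2·c_3 = (-0.1794)·(-3) + 0.8971·1 + (-0.4037)·1 = 1.0317.
u_3 = c_3 − 0.6547·e_1 − 1.0317·e_2 = (-2.9577, -0.2113, 0.8451).
‖u_3‖ = 3.0833, so e_3 = (-0.9593, -0.0685, 0.2741).

Q = [[0.2182, -0.1794, -0.9593], [0.4364, 0.8971, -0.0685], [0.8729, -0.4037, 0.2741]], R = [[4.5826, -1.9640, 0.6547], [0.0000, 3.1848, 1.0317], [0.0000, 0.0000, 3.0833]]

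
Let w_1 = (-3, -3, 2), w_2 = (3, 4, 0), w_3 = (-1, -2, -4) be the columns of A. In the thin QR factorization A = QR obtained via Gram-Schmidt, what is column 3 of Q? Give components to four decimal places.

e_1 = w_1/‖w_1‖ = (-3, -3, 2)/4.6904 = (-0.6396, -0.6396, 0.4264).
r_{12} = e_1·w_2 = -4.4772.
u_2 = w_2 + 4.4772·e_1 = (0.1364, 1.1364, 1.9091).
‖u_2‖ = 2.2259, so e_2 = (0.0613, 0.5105, 0.8577).
r_{13} = e_1·w_3 = 0.2132; r_{23} = e_2·w_3 = -4.5130.
u_3 = w_3 − 0.2132·e_1 + 4.5130·e_2 = (-0.5872, 0.4404, -0.2202).
‖u_3‖ = 0.7663, so e_3 = (-0.7663, 0.5747, -0.2873).

e_3 = (-0.7663, 0.5747, -0.2873)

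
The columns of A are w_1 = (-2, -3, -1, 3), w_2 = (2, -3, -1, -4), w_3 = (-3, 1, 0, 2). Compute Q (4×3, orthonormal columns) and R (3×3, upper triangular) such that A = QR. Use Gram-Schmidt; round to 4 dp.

w_1 = (-2, -3, -1, 3); ‖w_1‖ = 4.7958, so q_1 = (-0.4170, -0.6255, -0.2085, 0.6255).
q_1·w_2 = (-0.4170)·2 + (-0.6255)·(-3) + (-0.2085)·(-1) + 0.6255·(-4) = -1.2511.
u_2 = w_2 + 1.2511·q_1 = (1.4783, -3.7826, -1.2609, -3.2174).
‖u_2‖ = 5.3324, so q_2 = (0.2772, -0.7094, -0.2365, -0.6034).
q_1·w_3 = (-0.4170)·(-3) + (-0.6255)·1 + (-0.2085)·0 + 0.6255·2 = 1.8766; q_2·w_3 = 0.2772·(-3) + (-0.7094)·1 + (-0.2365)·0 + (-0.6034)·2 = -2.7477.
u_3 = w_3 − 1.8766·q_1 + 2.7477·q_2 = (-1.4557, 0.2248, -0.2584, -0.8318).
‖u_3‖ = 1.7112, so q_3 = (-0.8507, 0.1314, -0.1510, -0.4861).

Q = [[-0.4170, 0.2772, -0.8507], [-0.6255, -0.7094, 0.1314], [-0.2085, -0.2365, -0.1510], [0.6255, -0.6034, -0.4861]], R = [[4.7958, -1.2511, 1.8766], [0.0000, 5.3324, -2.7477], [0.0000, 0.0000, 1.7112]]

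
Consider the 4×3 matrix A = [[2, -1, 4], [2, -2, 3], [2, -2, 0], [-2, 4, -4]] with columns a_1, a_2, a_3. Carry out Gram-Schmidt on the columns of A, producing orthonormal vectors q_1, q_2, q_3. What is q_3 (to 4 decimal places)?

a_1 = (2, 2, 2, -2); ‖a_1‖ = 4.0000, so q_1 = (0.5000, 0.5000, 0.5000, -0.5000).
q_1·a_2 = 0.5000·(-1) + 0.5000·(-2) + 0.5000·(-2) + (-0.5000)·4 = -4.5000.
u_2 = a_2 + 4.5000·q_1 = (1.2500, 0.2500, 0.2500, 1.7500).
‖u_2‖ = 2.1794, so q_2 = (0.5735, 0.1147, 0.1147, 0.8030).
q_1·a_3 = 0.5000·4 + 0.5000·3 + 0.5000·0 + (-0.5000)·(-4) = 5.5000; q_2·a_3 = 0.5735·4 + 0.1147·3 + 0.1147·0 + 0.8030·(-4) = -0.5735.
u_3 = a_3 − 5.5000·q_1 + 0.5735·q_2 = (1.5789, 0.3158, -2.6842, -0.7895).
‖u_3‖ = 3.2282, so q_3 = (0.4891, 0.0978, -0.8315, -0.2446).

q_3 = (0.4891, 0.0978, -0.8315, -0.2446)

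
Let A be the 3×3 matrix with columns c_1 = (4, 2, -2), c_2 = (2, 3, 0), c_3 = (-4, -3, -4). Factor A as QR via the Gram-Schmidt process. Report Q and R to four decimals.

e_1 = c_1/‖c_1‖ = (4, 2, -2)/4.8990 = (0.8165, 0.4082, -0.4082).
r_{12} = e_1·c_2 = 2.8577.
u_2 = c_2 − 2.8577·e_1 = (-0.3333, 1.8333, 1.1667).
‖u_2‖ = 2.1985, so e_2 = (-0.1516, 0.8339, 0.5307).
r_{13} = e_1·c_3 = -2.8577; r_{23} = e_2·c_3 = -4.0179.
u_3 = c_3 + 2.8577·e_1 + 4.0179·e_2 = (-2.2759, 1.5172, -3.0345).
‖u_3‖ = 4.0853, so e_3 = (-0.5571, 0.3714, -0.7428).

Q = [[0.8165, -0.1516, -0.5571], [0.4082, 0.8339, 0.3714], [-0.4082, 0.5307, -0.7428]], R = [[4.8990, 2.8577, -2.8577], [0.0000, 2.1985, -4.0179], [0.0000, 0.0000, 4.0853]]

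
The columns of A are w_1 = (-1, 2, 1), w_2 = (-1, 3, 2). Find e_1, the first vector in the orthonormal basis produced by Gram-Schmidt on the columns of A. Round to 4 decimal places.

e_1 = (-0.4082, 0.8165, 0.4082)

e_1 = w_1/‖w_1‖ = (-1, 2, 1)/2.4495 = (-0.4082, 0.8165, 0.4082).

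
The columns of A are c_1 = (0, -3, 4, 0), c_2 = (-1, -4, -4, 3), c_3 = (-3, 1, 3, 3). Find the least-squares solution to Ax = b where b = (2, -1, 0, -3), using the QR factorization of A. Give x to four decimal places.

x = (0.3436, -0.2016, -0.7107)

q_1 = c_1/‖c_1‖ = (0, -3, 4, 0)/5.0000 = (0.0000, -0.6000, 0.8000, 0.0000).
r_{12} = q_1·c_2 = -0.8000.
u_2 = c_2 + 0.8000·q_1 = (-1.0000, -4.4800, -3.3600, 3.0000).
‖u_2‖ = 6.4312, so q_2 = (-0.1555, -0.6966, -0.5225, 0.4665).
r_{13} = q_1·c_3 = 1.8000; r_{23} = q_2·c_3 = -0.3981.
u_3 = c_3 − 1.8000·q_1 + 0.3981·q_2 = (-3.0619, 1.8027, 1.3520, 3.1857).
‖u_3‖ = 4.9600, so q_3 = (-0.6173, 0.3634, 0.2726, 0.6423).
Qᵀb = (0.6000, -1.0138, -3.5249).
Back-substitute: x_3 = -3.5249/4.9600 = -0.7107.
x_2 = (-1.0138 + 0.3981·(-0.7107))/6.4312 = -0.2016.
x_1 = (0.6000 + 0.8000·(-0.2016) − 1.8000·(-0.7107))/5.0000 = 0.3436.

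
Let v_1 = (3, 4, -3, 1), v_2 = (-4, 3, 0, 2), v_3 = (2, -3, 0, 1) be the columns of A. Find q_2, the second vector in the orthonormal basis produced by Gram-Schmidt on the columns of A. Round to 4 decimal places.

q_2 = (-0.7761, 0.5157, 0.0319, 0.3615)

v_1 = (3, 4, -3, 1); ‖v_1‖ = 5.9161, so q_1 = (0.5071, 0.6761, -0.5071, 0.1690).
q_1·v_2 = 0.5071·(-4) + 0.6761·3 + (-0.5071)·0 + 0.1690·2 = 0.3381.
u_2 = v_2 − 0.3381·q_1 = (-4.1714, 2.7714, 0.1714, 1.9429).
‖u_2‖ = 5.3745, so q_2 = (-0.7761, 0.5157, 0.0319, 0.3615).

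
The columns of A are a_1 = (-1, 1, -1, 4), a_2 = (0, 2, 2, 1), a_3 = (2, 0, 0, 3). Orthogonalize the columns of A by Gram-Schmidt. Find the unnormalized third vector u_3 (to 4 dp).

q_1 = a_1/‖a_1‖ = (-1, 1, -1, 4)/4.3589 = (-0.2294, 0.2294, -0.2294, 0.9177).
r_{12} = q_1·a_2 = 0.9177.
u_2 = a_2 − 0.9177·q_1 = (0.2105, 1.7895, 2.2105, 0.1579).
‖u_2‖ = 2.8562, so q_2 = (0.0737, 0.6265, 0.7739, 0.0553).
r_{13} = q_1·a_3 = 2.2942; r_{23} = q_2·a_3 = 0.3133.
u_3 = a_3 − 2.2942·q_1 − 0.3133·q_2 = (2.5032, -0.7226, 0.2839, 0.8774).

u_3 = (2.5032, -0.7226, 0.2839, 0.8774)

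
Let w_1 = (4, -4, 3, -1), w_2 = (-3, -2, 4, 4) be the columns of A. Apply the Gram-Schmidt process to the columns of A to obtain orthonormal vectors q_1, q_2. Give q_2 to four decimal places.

q_1 = w_1/‖w_1‖ = (4, -4, 3, -1)/6.4807 = (0.6172, -0.6172, 0.4629, -0.1543).
r_{12} = q_1·w_2 = 0.6172.
u_2 = w_2 − 0.6172·q_1 = (-3.3810, -1.6190, 3.7143, 4.0952).
‖u_2‖ = 6.6797, so q_2 = (-0.5061, -0.2424, 0.5561, 0.6131).

q_2 = (-0.5061, -0.2424, 0.5561, 0.6131)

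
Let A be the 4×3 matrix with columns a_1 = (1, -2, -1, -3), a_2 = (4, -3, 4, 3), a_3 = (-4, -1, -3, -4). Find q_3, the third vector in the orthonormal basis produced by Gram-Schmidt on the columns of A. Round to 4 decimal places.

a_1 = (1, -2, -1, -3); ‖a_1‖ = 3.8730, so q_1 = (0.2582, -0.5164, -0.2582, -0.7746).
q_1·a_2 = 0.2582·4 + (-0.5164)·(-3) + (-0.2582)·4 + (-0.7746)·3 = -0.7746.
u_2 = a_2 + 0.7746·q_1 = (4.2000, -3.4000, 3.8000, 2.4000).
‖u_2‖ = 7.0285, so q_2 = (0.5976, -0.4837, 0.5407, 0.3415).
q_1·a_3 = 0.2582·(-4) + (-0.5164)·(-1) + (-0.2582)·(-3) + (-0.7746)·(-4) = 3.3566; q_2·a_3 = 0.5976·(-4) + (-0.4837)·(-1) + 0.5407·(-3) + 0.3415·(-4) = -4.8943.
u_3 = a_3 − 3.3566·q_1 + 4.8943·q_2 = (-1.9420, -1.6343, 0.5128, 0.2713).
‖u_3‖ = 2.6036, so q_3 = (-0.7459, -0.6277, 0.1970, 0.1042).

q_3 = (-0.7459, -0.6277, 0.1970, 0.1042)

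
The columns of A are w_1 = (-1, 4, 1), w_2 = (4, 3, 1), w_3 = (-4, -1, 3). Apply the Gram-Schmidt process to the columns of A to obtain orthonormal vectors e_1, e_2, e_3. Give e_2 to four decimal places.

w_1 = (-1, 4, 1); ‖w_1‖ = 4.2426, so e_1 = (-0.2357, 0.9428, 0.2357).
e_1·w_2 = (-0.2357)·4 + 0.9428·3 + 0.2357·1 = 2.1213.
u_2 = w_2 − 2.1213·e_1 = (4.5000, 1.0000, 0.5000).
‖u_2‖ = 4.6368, so e_2 = (0.9705, 0.2157, 0.1078).

e_2 = (0.9705, 0.2157, 0.1078)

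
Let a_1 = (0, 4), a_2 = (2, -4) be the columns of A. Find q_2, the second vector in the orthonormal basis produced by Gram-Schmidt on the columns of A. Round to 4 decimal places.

a_1 = (0, 4); ‖a_1‖ = 4.0000, so q_1 = (0.0000, 1.0000).
q_1·a_2 = 0.0000·2 + 1.0000·(-4) = -4.0000.
u_2 = a_2 + 4.0000·q_1 = (2.0000, 0.0000).
‖u_2‖ = 2.0000, so q_2 = (1.0000, 0.0000).

q_2 = (1.0000, 0.0000)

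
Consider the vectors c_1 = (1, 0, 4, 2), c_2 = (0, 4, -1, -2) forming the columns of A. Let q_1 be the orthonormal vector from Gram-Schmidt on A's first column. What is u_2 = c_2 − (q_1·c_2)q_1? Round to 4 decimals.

q_1 = c_1/‖c_1‖ = (1, 0, 4, 2)/4.5826 = (0.2182, 0.0000, 0.8729, 0.4364).
r_{12} = q_1·c_2 = -1.7457.
u_2 = c_2 + 1.7457·q_1 = (0.3810, 4.0000, 0.5238, -1.2381).

u_2 = (0.3810, 4.0000, 0.5238, -1.2381)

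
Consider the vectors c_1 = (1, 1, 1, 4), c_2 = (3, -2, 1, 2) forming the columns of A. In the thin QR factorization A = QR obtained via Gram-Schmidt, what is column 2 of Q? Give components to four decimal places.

q_2 = (0.6931, -0.7079, 0.1327, -0.0295)

c_1 = (1, 1, 1, 4); ‖c_1‖ = 4.3589, so q_1 = (0.2294, 0.2294, 0.2294, 0.9177).
q_1·c_2 = 0.2294·3 + 0.2294·(-2) + 0.2294·1 + 0.9177·2 = 2.2942.
u_2 = c_2 − 2.2942·q_1 = (2.4737, -2.5263, 0.4737, -0.1053).
‖u_2‖ = 3.5689, so q_2 = (0.6931, -0.7079, 0.1327, -0.0295).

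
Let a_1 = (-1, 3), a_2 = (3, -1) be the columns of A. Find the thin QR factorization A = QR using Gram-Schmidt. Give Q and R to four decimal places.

a_1 = (-1, 3); ‖a_1‖ = 3.1623, so e_1 = (-0.3162, 0.9487).
e_1·a_2 = (-0.3162)·3 + 0.9487·(-1) = -1.8974.
u_2 = a_2 + 1.8974·e_1 = (2.4000, 0.8000).
‖u_2‖ = 2.5298, so e_2 = (0.9487, 0.3162).

Q = [[-0.3162, 0.9487], [0.9487, 0.3162]], R = [[3.1623, -1.8974], [0.0000, 2.5298]]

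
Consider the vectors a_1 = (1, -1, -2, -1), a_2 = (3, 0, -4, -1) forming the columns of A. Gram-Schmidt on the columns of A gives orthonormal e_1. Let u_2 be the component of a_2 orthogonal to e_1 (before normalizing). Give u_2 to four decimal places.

a_1 = (1, -1, -2, -1); ‖a_1‖ = 2.6458, so e_1 = (0.3780, -0.3780, -0.7559, -0.3780).
e_1·a_2 = 0.3780·3 + (-0.3780)·0 + (-0.7559)·(-4) + (-0.3780)·(-1) = 4.5356.
u_2 = a_2 − 4.5356·e_1 = (1.2857, 1.7143, -0.5714, 0.7143).

u_2 = (1.2857, 1.7143, -0.5714, 0.7143)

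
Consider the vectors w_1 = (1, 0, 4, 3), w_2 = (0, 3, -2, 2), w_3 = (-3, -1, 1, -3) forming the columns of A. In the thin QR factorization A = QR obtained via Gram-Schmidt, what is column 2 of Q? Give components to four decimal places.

e_2 = (0.0187, 0.7309, -0.4123, 0.5435)

e_1 = w_1/‖w_1‖ = (1, 0, 4, 3)/5.0990 = (0.1961, 0.0000, 0.7845, 0.5883).
r_{12} = e_1·w_2 = -0.3922.
u_2 = w_2 + 0.3922·e_1 = (0.0769, 3.0000, -1.6923, 2.2308).
‖u_2‖ = 4.1044, so e_2 = (0.0187, 0.7309, -0.4123, 0.5435).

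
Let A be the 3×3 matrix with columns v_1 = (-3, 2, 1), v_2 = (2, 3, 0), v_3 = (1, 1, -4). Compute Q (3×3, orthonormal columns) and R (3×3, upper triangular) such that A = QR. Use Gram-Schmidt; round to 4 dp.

Q = [[-0.8018, 0.5547, -0.2224], [0.5345, 0.8321, 0.1482], [0.2673, 0.0000, -0.9636]], R = [[3.7417, 0.0000, -1.3363], [0.0000, 3.6056, 1.3868], [0.0000, 0.0000, 3.7804]]

v_1 = (-3, 2, 1); ‖v_1‖ = 3.7417, so e_1 = (-0.8018, 0.5345, 0.2673).
e_1·v_2 = (-0.8018)·2 + 0.5345·3 + 0.2673·0 = 0.0000.
u_2 = v_2 + 0.0000·e_1 = (2.0000, 3.0000, 0.0000).
‖u_2‖ = 3.6056, so e_2 = (0.5547, 0.8321, 0.0000).
e_1·v_3 = (-0.8018)·1 + 0.5345·1 + 0.2673·(-4) = -1.3363; e_2·v_3 = 0.5547·1 + 0.8321·1 + 0.0000·(-4) = 1.3868.
u_3 = v_3 + 1.3363·e_1 − 1.3868·e_2 = (-0.8407, 0.5604, -3.6429).
‖u_3‖ = 3.7804, so e_3 = (-0.2224, 0.1482, -0.9636).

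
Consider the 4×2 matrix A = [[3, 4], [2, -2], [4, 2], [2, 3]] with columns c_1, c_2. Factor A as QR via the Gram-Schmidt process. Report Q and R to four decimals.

c_1 = (3, 2, 4, 2); ‖c_1‖ = 5.7446, so e_1 = (0.5222, 0.3482, 0.6963, 0.3482).
e_1·c_2 = 0.5222·4 + 0.3482·(-2) + 0.6963·2 + 0.3482·3 = 3.8297.
u_2 = c_2 − 3.8297·e_1 = (2.0000, -3.3333, -0.6667, 1.6667).
‖u_2‖ = 4.2817, so e_2 = (0.4671, -0.7785, -0.1557, 0.3892).

Q = [[0.5222, 0.4671], [0.3482, -0.7785], [0.6963, -0.1557], [0.3482, 0.3892]], R = [[5.7446, 3.8297], [0.0000, 4.2817]]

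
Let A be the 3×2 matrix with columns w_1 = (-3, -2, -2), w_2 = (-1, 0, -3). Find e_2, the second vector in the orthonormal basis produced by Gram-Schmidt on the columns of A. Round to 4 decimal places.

e_2 = (0.2571, 0.4628, -0.8484)

e_1 = w_1/‖w_1‖ = (-3, -2, -2)/4.1231 = (-0.7276, -0.4851, -0.4851).
r_{12} = e_1·w_2 = 2.1828.
u_2 = w_2 − 2.1828·e_1 = (0.5882, 1.0588, -1.9412).
‖u_2‖ = 2.2881, so e_2 = (0.2571, 0.4628, -0.8484).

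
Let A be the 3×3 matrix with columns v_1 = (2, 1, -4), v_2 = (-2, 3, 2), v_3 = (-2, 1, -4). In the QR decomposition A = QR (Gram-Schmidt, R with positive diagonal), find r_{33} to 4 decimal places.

v_1 = (2, 1, -4); ‖v_1‖ = 4.5826, so e_1 = (0.4364, 0.2182, -0.8729).
e_1·v_2 = 0.4364·(-2) + 0.2182·3 + (-0.8729)·2 = -1.9640.
u_2 = v_2 + 1.9640·e_1 = (-1.1429, 3.4286, 0.2857).
‖u_2‖ = 3.6253, so e_2 = (-0.3152, 0.9457, 0.0788).
e_1·v_3 = 0.4364·(-2) + 0.2182·1 + (-0.8729)·(-4) = 2.8368; e_2·v_3 = (-0.3152)·(-2) + 0.9457·1 + 0.0788·(-4) = 1.2610.
u_3 = v_3 − 2.8368·e_1 − 1.2610·e_2 = (-2.8406, -0.8116, -1.6232).
r_{33} = ‖u_3‖ = 3.3708.

r_{33} = 3.3708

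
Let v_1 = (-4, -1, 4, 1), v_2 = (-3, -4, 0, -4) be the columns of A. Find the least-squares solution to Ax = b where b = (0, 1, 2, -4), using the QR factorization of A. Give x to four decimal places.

x = (-0.0168, 0.2976)

e_1 = v_1/‖v_1‖ = (-4, -1, 4, 1)/5.8310 = (-0.6860, -0.1715, 0.6860, 0.1715).
r_{12} = e_1·v_2 = 2.0580.
u_2 = v_2 − 2.0580·e_1 = (-1.5882, -3.6471, -1.4118, -4.3529).
‖u_2‖ = 6.0634, so e_2 = (-0.2619, -0.6015, -0.2328, -0.7179).
Qᵀb = (0.5145, 1.8045).
Back-substitute: x_2 = 1.8045/6.0634 = 0.2976.
x_1 = (0.5145 − 2.0580·0.2976)/5.8310 = -0.0168.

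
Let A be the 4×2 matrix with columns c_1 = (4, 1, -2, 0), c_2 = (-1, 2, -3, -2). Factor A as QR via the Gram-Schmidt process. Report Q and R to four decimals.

c_1 = (4, 1, -2, 0); ‖c_1‖ = 4.5826, so q_1 = (0.8729, 0.2182, -0.4364, 0.0000).
q_1·c_2 = 0.8729·(-1) + 0.2182·2 + (-0.4364)·(-3) + 0.0000·(-2) = 0.8729.
u_2 = c_2 − 0.8729·q_1 = (-1.7619, 1.8095, -2.6190, -2.0000).
‖u_2‖ = 4.1519, so q_2 = (-0.4244, 0.4358, -0.6308, -0.4817).

Q = [[0.8729, -0.4244], [0.2182, 0.4358], [-0.4364, -0.6308], [0.0000, -0.4817]], R = [[4.5826, 0.8729], [0.0000, 4.1519]]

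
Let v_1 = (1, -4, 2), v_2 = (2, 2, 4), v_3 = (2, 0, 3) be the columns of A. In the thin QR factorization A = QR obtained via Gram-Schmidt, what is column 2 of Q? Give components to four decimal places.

v_1 = (1, -4, 2); ‖v_1‖ = 4.5826, so q_1 = (0.2182, -0.8729, 0.4364).
q_1·v_2 = 0.2182·2 + (-0.8729)·2 + 0.4364·4 = 0.4364.
u_2 = v_2 − 0.4364·q_1 = (1.9048, 2.3810, 3.8095).
‖u_2‖ = 4.8795, so q_2 = (0.3904, 0.4880, 0.7807).

q_2 = (0.3904, 0.4880, 0.7807)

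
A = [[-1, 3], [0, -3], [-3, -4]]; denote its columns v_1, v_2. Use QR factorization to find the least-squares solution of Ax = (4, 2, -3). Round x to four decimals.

x = (0.0309, 0.5212)

v_1 = (-1, 0, -3); ‖v_1‖ = 3.1623, so q_1 = (-0.3162, 0.0000, -0.9487).
q_1·v_2 = (-0.3162)·3 + 0.0000·(-3) + (-0.9487)·(-4) = 2.8460.
u_2 = v_2 − 2.8460·q_1 = (3.9000, -3.0000, -1.3000).
‖u_2‖ = 5.0892, so q_2 = (0.7663, -0.5895, -0.2554).
Qᵀb = (1.5811, 2.6527).
Back-substitute: x_2 = 2.6527/5.0892 = 0.5212.
x_1 = (1.5811 − 2.8460·0.5212)/3.1623 = 0.0309.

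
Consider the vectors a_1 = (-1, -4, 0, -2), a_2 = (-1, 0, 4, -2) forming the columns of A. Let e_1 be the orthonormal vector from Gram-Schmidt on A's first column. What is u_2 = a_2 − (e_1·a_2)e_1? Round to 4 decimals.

e_1 = a_1/‖a_1‖ = (-1, -4, 0, -2)/4.5826 = (-0.2182, -0.8729, 0.0000, -0.4364).
r_{12} = e_1·a_2 = 1.0911.
u_2 = a_2 − 1.0911·e_1 = (-0.7619, 0.9524, 4.0000, -1.5238).

u_2 = (-0.7619, 0.9524, 4.0000, -1.5238)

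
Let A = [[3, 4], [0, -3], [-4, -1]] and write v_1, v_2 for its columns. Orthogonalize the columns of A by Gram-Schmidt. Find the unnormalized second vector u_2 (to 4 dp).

u_2 = (2.0800, -3.0000, 1.5600)

v_1 = (3, 0, -4); ‖v_1‖ = 5.0000, so e_1 = (0.6000, 0.0000, -0.8000).
e_1·v_2 = 0.6000·4 + 0.0000·(-3) + (-0.8000)·(-1) = 3.2000.
u_2 = v_2 − 3.2000·e_1 = (2.0800, -3.0000, 1.5600).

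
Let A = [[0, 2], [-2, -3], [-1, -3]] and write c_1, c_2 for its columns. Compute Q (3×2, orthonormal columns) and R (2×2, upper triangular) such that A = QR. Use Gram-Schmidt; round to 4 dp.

c_1 = (0, -2, -1); ‖c_1‖ = 2.2361, so q_1 = (0.0000, -0.8944, -0.4472).
q_1·c_2 = 0.0000·2 + (-0.8944)·(-3) + (-0.4472)·(-3) = 4.0249.
u_2 = c_2 − 4.0249·q_1 = (2.0000, 0.6000, -1.2000).
‖u_2‖ = 2.4083, so q_2 = (0.8305, 0.2491, -0.4983).

Q = [[0.0000, 0.8305], [-0.8944, 0.2491], [-0.4472, -0.4983]], R = [[2.2361, 4.0249], [0.0000, 2.4083]]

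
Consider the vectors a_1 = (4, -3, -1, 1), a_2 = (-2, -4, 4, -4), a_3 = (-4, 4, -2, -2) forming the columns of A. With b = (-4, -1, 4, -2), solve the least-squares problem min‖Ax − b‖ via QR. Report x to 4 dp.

e_1 = a_1/‖a_1‖ = (4, -3, -1, 1)/5.1962 = (0.7698, -0.5774, -0.1925, 0.1925).
r_{12} = e_1·a_2 = -0.7698.
u_2 = a_2 + 0.7698·e_1 = (-1.4074, -4.4444, 3.8519, -3.8519).
‖u_2‖ = 7.1699, so e_2 = (-0.1963, -0.6199, 0.5372, -0.5372).
r_{13} = e_1·a_3 = -5.3886; r_{23} = e_2·a_3 = -1.6943.
u_3 = a_3 + 5.3886·e_1 + 1.6943·e_2 = (-0.1844, -0.1614, -2.1268, -1.8732).
‖u_3‖ = 2.8447, so e_3 = (-0.0648, -0.0567, -0.7476, -0.6585).
Qᵀb = (-3.6566, 4.6284, -1.3575).
Back-substitute: x_3 = -1.3575/2.8447 = -0.4772.
x_2 = (4.6284 + 1.6943·(-0.4772))/7.1699 = 0.5328.
x_1 = (-3.6566 + 0.7698·0.5328 + 5.3886·(-0.4772))/5.1962 = -1.1197.

x = (-1.1197, 0.5328, -0.4772)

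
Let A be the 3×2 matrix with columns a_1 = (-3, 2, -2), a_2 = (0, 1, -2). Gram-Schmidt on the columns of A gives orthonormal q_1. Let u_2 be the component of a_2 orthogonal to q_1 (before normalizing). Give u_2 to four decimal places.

u_2 = (1.0588, 0.2941, -1.2941)

a_1 = (-3, 2, -2); ‖a_1‖ = 4.1231, so q_1 = (-0.7276, 0.4851, -0.4851).
q_1·a_2 = (-0.7276)·0 + 0.4851·1 + (-0.4851)·(-2) = 1.4552.
u_2 = a_2 − 1.4552·q_1 = (1.0588, 0.2941, -1.2941).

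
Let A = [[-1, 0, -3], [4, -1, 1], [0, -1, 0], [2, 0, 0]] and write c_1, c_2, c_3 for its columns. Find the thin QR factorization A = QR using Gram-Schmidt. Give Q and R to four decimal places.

e_1 = c_1/‖c_1‖ = (-1, 4, 0, 2)/4.5826 = (-0.2182, 0.8729, 0.0000, 0.4364).
r_{12} = e_1·c_2 = -0.8729.
u_2 = c_2 + 0.8729·e_1 = (-0.1905, -0.2381, -1.0000, 0.3810).
‖u_2‖ = 1.1127, so e_2 = (-0.1712, -0.2140, -0.8987, 0.3424).
r_{13} = e_1·c_3 = 1.5275; r_{23} = e_2·c_3 = 0.2996.
u_3 = c_3 − 1.5275·e_1 − 0.2996·e_2 = (-2.6154, -0.2692, 0.2692, -0.7692).
‖u_3‖ = 2.7526, so e_3 = (-0.9501, -0.0978, 0.0978, -0.2795).

Q = [[-0.2182, -0.1712, -0.9501], [0.8729, -0.2140, -0.0978], [0.0000, -0.8987, 0.0978], [0.4364, 0.3424, -0.2795]], R = [[4.5826, -0.8729, 1.5275], [0.0000, 1.1127, 0.2996], [0.0000, 0.0000, 2.7526]]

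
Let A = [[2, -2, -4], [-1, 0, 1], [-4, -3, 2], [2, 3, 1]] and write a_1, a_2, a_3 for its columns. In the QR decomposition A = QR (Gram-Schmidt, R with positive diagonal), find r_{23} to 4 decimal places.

e_1 = a_1/‖a_1‖ = (2, -1, -4, 2)/5.0000 = (0.4000, -0.2000, -0.8000, 0.4000).
r_{12} = e_1·a_2 = 2.8000.
u_2 = a_2 − 2.8000·e_1 = (-3.1200, 0.5600, -0.7600, 1.8800).
‖u_2‖ = 3.7630, so e_2 = (-0.8291, 0.1488, -0.2020, 0.4996).
r_{23} = e_2·a_3 = 3.5610.

r_{23} = 3.5610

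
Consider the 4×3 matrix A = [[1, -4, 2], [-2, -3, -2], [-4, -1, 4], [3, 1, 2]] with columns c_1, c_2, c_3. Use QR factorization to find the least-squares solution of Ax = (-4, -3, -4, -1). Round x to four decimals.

x = (0.1542, 0.9022, -0.5634)

e_1 = c_1/‖c_1‖ = (1, -2, -4, 3)/5.4772 = (0.1826, -0.3651, -0.7303, 0.5477).
r_{12} = e_1·c_2 = 1.6432.
u_2 = c_2 − 1.6432·e_1 = (-4.3000, -2.4000, 0.2000, 0.1000).
‖u_2‖ = 4.9295, so e_2 = (-0.8723, -0.4869, 0.0406, 0.0203).
r_{13} = e_1·c_3 = -0.7303; r_{23} = e_2·c_3 = -0.5680.
u_3 = c_3 + 0.7303·e_1 + 0.5680·e_2 = (1.6379, -2.5432, 3.4897, 2.4115).
‖u_3‖ = 5.2100, so e_3 = (0.3144, -0.4881, 0.6698, 0.4629).
Qᵀb = (2.7386, 4.7672, -2.9352).
Back-substitute: x_3 = -2.9352/5.2100 = -0.5634.
x_2 = (4.7672 + 0.5680·(-0.5634))/4.9295 = 0.9022.
x_1 = (2.7386 − 1.6432·0.9022 + 0.7303·(-0.5634))/5.4772 = 0.1542.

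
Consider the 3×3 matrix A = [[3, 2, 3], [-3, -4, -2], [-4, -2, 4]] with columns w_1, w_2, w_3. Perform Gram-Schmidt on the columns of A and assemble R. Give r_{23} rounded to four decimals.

w_1 = (3, -3, -4); ‖w_1‖ = 5.8310, so e_1 = (0.5145, -0.5145, -0.6860).
e_1·w_2 = 0.5145·2 + (-0.5145)·(-4) + (-0.6860)·(-2) = 4.4590.
u_2 = w_2 − 4.4590·e_1 = (-0.2941, -1.7059, 1.0588).
‖u_2‖ = 2.0292, so e_2 = (-0.1449, -0.8407, 0.5218).
r_{23} = e_2·w_3 = 3.3337.

r_{23} = 3.3337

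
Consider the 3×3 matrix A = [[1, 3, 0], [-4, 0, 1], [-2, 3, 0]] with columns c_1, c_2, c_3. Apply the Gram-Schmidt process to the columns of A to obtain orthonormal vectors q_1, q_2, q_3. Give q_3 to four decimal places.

q_3 = (0.6247, 0.4685, -0.6247)

c_1 = (1, -4, -2); ‖c_1‖ = 4.5826, so q_1 = (0.2182, -0.8729, -0.4364).
q_1·c_2 = 0.2182·3 + (-0.8729)·0 + (-0.4364)·3 = -0.6547.
u_2 = c_2 + 0.6547·q_1 = (3.1429, -0.5714, 2.7143).
‖u_2‖ = 4.1918, so q_2 = (0.7498, -0.1363, 0.6475).
q_1·c_3 = 0.2182·0 + (-0.8729)·1 + (-0.4364)·0 = -0.8729; q_2·c_3 = 0.7498·0 + (-0.1363)·1 + 0.6475·0 = -0.1363.
u_3 = c_3 + 0.8729·q_1 + 0.1363·q_2 = (0.2927, 0.2195, -0.2927).
‖u_3‖ = 0.4685, so q_3 = (0.6247, 0.4685, -0.6247).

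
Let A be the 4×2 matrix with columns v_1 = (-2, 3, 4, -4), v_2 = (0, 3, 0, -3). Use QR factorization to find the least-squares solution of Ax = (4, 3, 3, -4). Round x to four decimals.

x = (0.2195, 0.9106)

q_1 = v_1/‖v_1‖ = (-2, 3, 4, -4)/6.7082 = (-0.2981, 0.4472, 0.5963, -0.5963).
r_{12} = q_1·v_2 = 3.1305.
u_2 = v_2 − 3.1305·q_1 = (0.9333, 1.6000, -1.8667, -1.1333).
‖u_2‖ = 2.8636, so q_2 = (0.3259, 0.5587, -0.6519, -0.3958).
Qᵀb = (4.3231, 2.6075).
Back-substitute: x_2 = 2.6075/2.8636 = 0.9106.
x_1 = (4.3231 − 3.1305·0.9106)/6.7082 = 0.2195.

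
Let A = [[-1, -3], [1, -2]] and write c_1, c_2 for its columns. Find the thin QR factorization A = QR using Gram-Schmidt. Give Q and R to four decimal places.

Q = [[-0.7071, -0.7071], [0.7071, -0.7071]], R = [[1.4142, 0.7071], [0.0000, 3.5355]]

c_1 = (-1, 1); ‖c_1‖ = 1.4142, so q_1 = (-0.7071, 0.7071).
q_1·c_2 = (-0.7071)·(-3) + 0.7071·(-2) = 0.7071.
u_2 = c_2 − 0.7071·q_1 = (-2.5000, -2.5000).
‖u_2‖ = 3.5355, so q_2 = (-0.7071, -0.7071).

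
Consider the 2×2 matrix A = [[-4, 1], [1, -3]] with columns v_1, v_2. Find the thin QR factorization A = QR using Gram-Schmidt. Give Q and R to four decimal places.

Q = [[-0.9701, -0.2425], [0.2425, -0.9701]], R = [[4.1231, -1.6977], [0.0000, 2.6679]]

v_1 = (-4, 1); ‖v_1‖ = 4.1231, so e_1 = (-0.9701, 0.2425).
e_1·v_2 = (-0.9701)·1 + 0.2425·(-3) = -1.6977.
u_2 = v_2 + 1.6977·e_1 = (-0.6471, -2.5882).
‖u_2‖ = 2.6679, so e_2 = (-0.2425, -0.9701).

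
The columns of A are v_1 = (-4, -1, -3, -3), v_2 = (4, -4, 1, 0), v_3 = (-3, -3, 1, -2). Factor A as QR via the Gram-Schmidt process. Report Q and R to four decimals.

Q = [[-0.6761, 0.4434, -0.5130], [-0.1690, -0.8591, -0.3132], [-0.5071, -0.0554, 0.7991], [-0.5071, -0.2494, -0.0108]], R = [[5.9161, -2.5355, 3.0426], [0.0000, 5.1547, 1.6905], [0.0000, 0.0000, 3.2992]]

v_1 = (-4, -1, -3, -3); ‖v_1‖ = 5.9161, so q_1 = (-0.6761, -0.1690, -0.5071, -0.5071).
q_1·v_2 = (-0.6761)·4 + (-0.1690)·(-4) + (-0.5071)·1 + (-0.5071)·0 = -2.5355.
u_2 = v_2 + 2.5355·q_1 = (2.2857, -4.4286, -0.2857, -1.2857).
‖u_2‖ = 5.1547, so q_2 = (0.4434, -0.8591, -0.0554, -0.2494).
q_1·v_3 = (-0.6761)·(-3) + (-0.1690)·(-3) + (-0.5071)·1 + (-0.5071)·(-2) = 3.0426; q_2·v_3 = 0.4434·(-3) + (-0.8591)·(-3) + (-0.0554)·1 + (-0.2494)·(-2) = 1.6905.
u_3 = v_3 − 3.0426·q_1 − 1.6905·q_2 = (-1.6925, -1.0333, 2.6366, -0.0355).
‖u_3‖ = 3.2992, so q_3 = (-0.5130, -0.3132, 0.7991, -0.0108).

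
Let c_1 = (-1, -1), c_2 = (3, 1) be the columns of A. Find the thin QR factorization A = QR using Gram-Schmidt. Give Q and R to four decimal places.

q_1 = c_1/‖c_1‖ = (-1, -1)/1.4142 = (-0.7071, -0.7071).
r_{12} = q_1·c_2 = -2.8284.
u_2 = c_2 + 2.8284·q_1 = (1.0000, -1.0000).
‖u_2‖ = 1.4142, so q_2 = (0.7071, -0.7071).

Q = [[-0.7071, 0.7071], [-0.7071, -0.7071]], R = [[1.4142, -2.8284], [0.0000, 1.4142]]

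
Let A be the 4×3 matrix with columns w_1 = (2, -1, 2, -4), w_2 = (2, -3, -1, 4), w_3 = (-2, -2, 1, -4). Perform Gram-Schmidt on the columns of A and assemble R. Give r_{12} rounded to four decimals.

e_1 = w_1/‖w_1‖ = (2, -1, 2, -4)/5.0000 = (0.4000, -0.2000, 0.4000, -0.8000).
r_{12} = e_1·w_2 = -2.2000.

r_{12} = -2.2000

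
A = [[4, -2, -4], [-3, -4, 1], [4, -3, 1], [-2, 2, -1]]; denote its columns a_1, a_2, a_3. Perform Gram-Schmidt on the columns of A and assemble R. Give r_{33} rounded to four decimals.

a_1 = (4, -3, 4, -2); ‖a_1‖ = 6.7082, so e_1 = (0.5963, -0.4472, 0.5963, -0.2981).
e_1·a_2 = 0.5963·(-2) + (-0.4472)·(-4) + 0.5963·(-3) + (-0.2981)·2 = -1.7889.
u_2 = a_2 + 1.7889·e_1 = (-0.9333, -4.8000, -1.9333, 1.4667).
‖u_2‖ = 5.4589, so e_2 = (-0.1710, -0.8793, -0.3542, 0.2687).
e_1·a_3 = 0.5963·(-4) + (-0.4472)·1 + 0.5963·1 + (-0.2981)·(-1) = -1.9379; e_2·a_3 = (-0.1710)·(-4) + (-0.8793)·1 + (-0.3542)·1 + 0.2687·(-1) = -0.8182.
u_3 = a_3 + 1.9379·e_1 + 0.8182·e_2 = (-2.9843, -0.5861, 1.8658, -1.3579).
r_{33} = ‖u_3‖ = 3.8177.

r_{33} = 3.8177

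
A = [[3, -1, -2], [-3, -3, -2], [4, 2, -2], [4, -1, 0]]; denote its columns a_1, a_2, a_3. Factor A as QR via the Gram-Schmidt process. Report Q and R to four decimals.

Q = [[0.4243, -0.4438, -0.2882], [-0.4243, -0.6656, -0.5017], [0.5657, 0.3328, -0.6512], [0.5657, -0.4992, 0.4911]], R = [[7.0711, 1.4142, -1.1314], [0.0000, 3.6056, 1.5532], [0.0000, 0.0000, 2.8823]]

e_1 = a_1/‖a_1‖ = (3, -3, 4, 4)/7.0711 = (0.4243, -0.4243, 0.5657, 0.5657).
r_{12} = e_1·a_2 = 1.4142.
u_2 = a_2 − 1.4142·e_1 = (-1.6000, -2.4000, 1.2000, -1.8000).
‖u_2‖ = 3.6056, so e_2 = (-0.4438, -0.6656, 0.3328, -0.4992).
r_{13} = e_1·a_3 = -1.1314; r_{23} = e_2·a_3 = 1.5532.
u_3 = a_3 + 1.1314·e_1 − 1.5532·e_2 = (-0.8308, -1.4462, -1.8769, 1.4154).
‖u_3‖ = 2.8823, so e_3 = (-0.2882, -0.5017, -0.6512, 0.4911).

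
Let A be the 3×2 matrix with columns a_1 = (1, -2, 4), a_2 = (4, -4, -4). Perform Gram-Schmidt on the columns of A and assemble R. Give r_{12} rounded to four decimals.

r_{12} = -0.8729

a_1 = (1, -2, 4); ‖a_1‖ = 4.5826, so e_1 = (0.2182, -0.4364, 0.8729).
r_{12} = e_1·a_2 = -0.8729.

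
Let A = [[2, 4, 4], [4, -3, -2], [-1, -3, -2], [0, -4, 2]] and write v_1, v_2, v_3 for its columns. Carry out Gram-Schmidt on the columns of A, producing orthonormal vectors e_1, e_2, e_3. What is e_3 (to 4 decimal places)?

v_1 = (2, 4, -1, 0); ‖v_1‖ = 4.5826, so e_1 = (0.4364, 0.8729, -0.2182, 0.0000).
e_1·v_2 = 0.4364·4 + 0.8729·(-3) + (-0.2182)·(-3) + 0.0000·(-4) = -0.2182.
u_2 = v_2 + 0.2182·e_1 = (4.0952, -2.8095, -3.0476, -4.0000).
‖u_2‖ = 7.0677, so e_2 = (0.5794, -0.3975, -0.4312, -0.5660).
e_1·v_3 = 0.4364·4 + 0.8729·(-2) + (-0.2182)·(-2) + 0.0000·2 = 0.4364; e_2·v_3 = 0.5794·4 + (-0.3975)·(-2) + (-0.4312)·(-2) + (-0.5660)·2 = 2.8433.
u_3 = v_3 − 0.4364·e_1 − 2.8433·e_2 = (2.1621, -1.2507, -0.6787, 3.6092).
‖u_3‖ = 4.4413, so e_3 = (0.4868, -0.2816, -0.1528, 0.8126).

e_3 = (0.4868, -0.2816, -0.1528, 0.8126)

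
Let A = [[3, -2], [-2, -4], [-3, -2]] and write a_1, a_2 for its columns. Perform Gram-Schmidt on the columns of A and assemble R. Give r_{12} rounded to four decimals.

r_{12} = 1.7056

a_1 = (3, -2, -3); ‖a_1‖ = 4.6904, so e_1 = (0.6396, -0.4264, -0.6396).
r_{12} = e_1·a_2 = 1.7056.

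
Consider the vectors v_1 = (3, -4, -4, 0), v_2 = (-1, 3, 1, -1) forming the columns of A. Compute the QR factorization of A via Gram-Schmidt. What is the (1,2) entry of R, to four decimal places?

q_1 = v_1/‖v_1‖ = (3, -4, -4, 0)/6.4031 = (0.4685, -0.6247, -0.6247, 0.0000).
r_{12} = q_1·v_2 = -2.9673.

r_{12} = -2.9673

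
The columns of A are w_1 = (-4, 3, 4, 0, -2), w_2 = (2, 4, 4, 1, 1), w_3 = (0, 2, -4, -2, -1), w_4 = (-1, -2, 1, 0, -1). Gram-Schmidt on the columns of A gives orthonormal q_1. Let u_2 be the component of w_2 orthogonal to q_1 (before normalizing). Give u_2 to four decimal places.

w_1 = (-4, 3, 4, 0, -2); ‖w_1‖ = 6.7082, so q_1 = (-0.5963, 0.4472, 0.5963, 0.0000, -0.2981).
q_1·w_2 = (-0.5963)·2 + 0.4472·4 + 0.5963·4 + 0.0000·1 + (-0.2981)·1 = 2.6833.
u_2 = w_2 − 2.6833·q_1 = (3.6000, 2.8000, 2.4000, 1.0000, 1.8000).

u_2 = (3.6000, 2.8000, 2.4000, 1.0000, 1.8000)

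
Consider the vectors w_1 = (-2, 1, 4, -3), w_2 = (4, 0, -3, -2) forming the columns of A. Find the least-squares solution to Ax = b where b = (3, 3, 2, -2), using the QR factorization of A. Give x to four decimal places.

w_1 = (-2, 1, 4, -3); ‖w_1‖ = 5.4772, so q_1 = (-0.3651, 0.1826, 0.7303, -0.5477).
q_1·w_2 = (-0.3651)·4 + 0.1826·0 + 0.7303·(-3) + (-0.5477)·(-2) = -2.5560.
u_2 = w_2 + 2.5560·q_1 = (3.0667, 0.4667, -1.1333, -3.4000).
‖u_2‖ = 4.7399, so q_2 = (0.6470, 0.0985, -0.2391, -0.7173).
Qᵀb = (2.0083, 3.1928).
Back-substitute: x_2 = 3.1928/4.7399 = 0.6736.
x_1 = (2.0083 + 2.5560·0.6736)/5.4772 = 0.6810.

x = (0.6810, 0.6736)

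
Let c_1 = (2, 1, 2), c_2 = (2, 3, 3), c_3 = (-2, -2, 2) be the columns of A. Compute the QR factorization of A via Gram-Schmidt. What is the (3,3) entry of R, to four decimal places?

c_1 = (2, 1, 2); ‖c_1‖ = 3.0000, so q_1 = (0.6667, 0.3333, 0.6667).
q_1·c_2 = 0.6667·2 + 0.3333·3 + 0.6667·3 = 4.3333.
u_2 = c_2 − 4.3333·q_1 = (-0.8889, 1.5556, 0.1111).
‖u_2‖ = 1.7951, so q_2 = (-0.4952, 0.8666, 0.0619).
q_1·c_3 = 0.6667·(-2) + 0.3333·(-2) + 0.6667·2 = -0.6667; q_2·c_3 = (-0.4952)·(-2) + 0.8666·(-2) + 0.0619·2 = -0.6190.
u_3 = c_3 + 0.6667·q_1 + 0.6190·q_2 = (-1.8621, -1.2414, 2.4828).
r_{33} = ‖u_3‖ = 3.3425.

r_{33} = 3.3425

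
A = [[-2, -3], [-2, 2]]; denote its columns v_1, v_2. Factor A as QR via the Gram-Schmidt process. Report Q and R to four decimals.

q_1 = v_1/‖v_1‖ = (-2, -2)/2.8284 = (-0.7071, -0.7071).
r_{12} = q_1·v_2 = 0.7071.
u_2 = v_2 − 0.7071·q_1 = (-2.5000, 2.5000).
‖u_2‖ = 3.5355, so q_2 = (-0.7071, 0.7071).

Q = [[-0.7071, -0.7071], [-0.7071, 0.7071]], R = [[2.8284, 0.7071], [0.0000, 3.5355]]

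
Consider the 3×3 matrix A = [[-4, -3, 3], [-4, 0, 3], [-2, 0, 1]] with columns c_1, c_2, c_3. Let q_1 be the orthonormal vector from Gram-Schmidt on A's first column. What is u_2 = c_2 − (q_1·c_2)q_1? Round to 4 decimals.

u_2 = (-1.6667, 1.3333, 0.6667)

q_1 = c_1/‖c_1‖ = (-4, -4, -2)/6.0000 = (-0.6667, -0.6667, -0.3333).
r_{12} = q_1·c_2 = 2.0000.
u_2 = c_2 − 2.0000·q_1 = (-1.6667, 1.3333, 0.6667).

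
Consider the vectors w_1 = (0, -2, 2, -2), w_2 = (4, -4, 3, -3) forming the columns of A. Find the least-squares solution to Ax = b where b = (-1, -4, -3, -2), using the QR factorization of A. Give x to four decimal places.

x = (0.6000, -0.0600)

q_1 = w_1/‖w_1‖ = (0, -2, 2, -2)/3.4641 = (0.0000, -0.5774, 0.5774, -0.5774).
r_{12} = q_1·w_2 = 5.7735.
u_2 = w_2 − 5.7735·q_1 = (4.0000, -0.6667, -0.3333, 0.3333).
‖u_2‖ = 4.0825, so q_2 = (0.9798, -0.1633, -0.0816, 0.0816).
Qᵀb = (1.7321, -0.2449).
Back-substitute: x_2 = -0.2449/4.0825 = -0.0600.
x_1 = (1.7321 − 5.7735·(-0.0600))/3.4641 = 0.6000.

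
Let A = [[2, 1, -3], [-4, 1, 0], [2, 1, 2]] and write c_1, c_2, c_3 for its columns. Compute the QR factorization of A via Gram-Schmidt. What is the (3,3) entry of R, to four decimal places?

r_{33} = 3.5355

c_1 = (2, -4, 2); ‖c_1‖ = 4.8990, so q_1 = (0.4082, -0.8165, 0.4082).
q_1·c_2 = 0.4082·1 + (-0.8165)·1 + 0.4082·1 = 0.0000.
u_2 = c_2 + 0.0000·q_1 = (1.0000, 1.0000, 1.0000).
‖u_2‖ = 1.7321, so q_2 = (0.5774, 0.5774, 0.5774).
q_1·c_3 = 0.4082·(-3) + (-0.8165)·0 + 0.4082·2 = -0.4082; q_2·c_3 = 0.5774·(-3) + 0.5774·0 + 0.5774·2 = -0.5774.
u_3 = c_3 + 0.4082·q_1 + 0.5774·q_2 = (-2.5000, 0.0000, 2.5000).
r_{33} = ‖u_3‖ = 3.5355.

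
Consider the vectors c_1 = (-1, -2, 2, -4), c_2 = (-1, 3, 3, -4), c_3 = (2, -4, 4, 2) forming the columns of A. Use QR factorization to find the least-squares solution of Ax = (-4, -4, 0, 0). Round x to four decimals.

c_1 = (-1, -2, 2, -4); ‖c_1‖ = 5.0000, so e_1 = (-0.2000, -0.4000, 0.4000, -0.8000).
e_1·c_2 = (-0.2000)·(-1) + (-0.4000)·3 + 0.4000·3 + (-0.8000)·(-4) = 3.4000.
u_2 = c_2 − 3.4000·e_1 = (-0.3200, 4.3600, 1.6400, -1.2800).
‖u_2‖ = 4.8415, so e_2 = (-0.0661, 0.9005, 0.3387, -0.2644).
e_1·c_3 = (-0.2000)·2 + (-0.4000)·(-4) + 0.4000·4 + (-0.8000)·2 = 1.2000; e_2·c_3 = (-0.0661)·2 + 0.9005·(-4) + 0.3387·4 + (-0.2644)·2 = -2.9082.
u_3 = c_3 − 1.2000·e_1 + 2.9082·e_2 = (2.0478, -0.9010, 4.5051, 2.1911).
‖u_3‖ = 5.4866, so e_3 = (0.3732, -0.1642, 0.8211, 0.3994).
Qᵀb = (2.4000, -3.3378, -0.8360).
Back-substitute: x_3 = -0.8360/5.4866 = -0.1524.
x_2 = (-3.3378 + 2.9082·(-0.1524))/4.8415 = -0.7810.
x_1 = (2.4000 − 3.4000·(-0.7810) − 1.2000·(-0.1524))/5.0000 = 1.0476.

x = (1.0476, -0.7810, -0.1524)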